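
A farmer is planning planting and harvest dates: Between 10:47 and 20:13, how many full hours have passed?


Start: 10:47
End: 20:13
Hour difference: 20 - 10 = 10 hours
Minute difference: 13 - 47 = -34 minutes
Total minutes: 566
Complete hours: 566 / 60 = 9 (remainder 26)

9


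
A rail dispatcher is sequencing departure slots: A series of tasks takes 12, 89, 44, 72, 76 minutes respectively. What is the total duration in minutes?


Durations: 12, 89, 44, 72, 76
Running sum: 12
+ 89 = 101
+ 44 = 145
+ 72 = 217
+ 76 = 293
Total duration: 293 minutes
That is 4 hours and 53 minutes

293


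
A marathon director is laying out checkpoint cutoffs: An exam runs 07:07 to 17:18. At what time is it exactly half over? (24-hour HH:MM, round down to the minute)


Start time: 07:07 = 427 minutes from midnight
End time: 17:18 = 1038 minutes from midnight
Sum: 427 + 1038 = 1465
Midpoint: 1465 / 2 = 732 minutes
Convert: 732 / 60 = 12 hours, 12 minutes
Result: 12:12

12:12


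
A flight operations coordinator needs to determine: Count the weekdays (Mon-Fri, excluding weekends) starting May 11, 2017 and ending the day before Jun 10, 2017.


Start: 2017-05-11 (Thursday)
End (exclusive): 2017-06-10 (Saturday)
Total calendar days: 30
Full weeks: 30 // 7 = 4 -> 20 weekdays
Remaining 2 days starting on Thursday:
  Thu(w), Fri(w) -> 2 weekdays
Total business days: 20 + 2 = 22

22


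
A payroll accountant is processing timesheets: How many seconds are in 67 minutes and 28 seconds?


Minutes: 67
Seconds: 28
Convert minutes to seconds: 67 x 60 = 4020
Add remaining seconds: 4020 + 28 = 4048

4048


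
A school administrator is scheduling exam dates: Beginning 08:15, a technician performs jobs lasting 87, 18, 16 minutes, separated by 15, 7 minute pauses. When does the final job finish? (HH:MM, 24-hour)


Start: 08:15 = 495 min from midnight
  after task 1 (87 min): 09:42
  after break (15 min): 09:57
  after task 2 (18 min): 10:15
  after break (7 min): 10:22
  after task 3 (16 min): 10:38
Total elapsed: 143 minutes
End time: 10:38

10:38


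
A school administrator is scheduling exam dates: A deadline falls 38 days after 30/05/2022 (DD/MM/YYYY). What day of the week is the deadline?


Start: 2022-05-30 (Monday)
Step 1 - find target date: add 38 days
  2022-05-30 + 38 days = 2022-07-07
Step 2 - day of week:
  38 mod 7 = 3
  Monday + 3 days -> Thursday
Result: Thursday (2022-07-07)

Thursday


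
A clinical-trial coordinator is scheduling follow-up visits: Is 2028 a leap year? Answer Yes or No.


Year: 2028
Divisible by 4? 2028 / 4 = 507.0 -> Yes
Divisible by 100? 2028 / 100 = 20.28 -> No
Divisible by 4 but not 100, so it IS a leap year

Yes


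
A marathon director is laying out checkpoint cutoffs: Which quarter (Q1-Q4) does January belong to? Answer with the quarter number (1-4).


Month: January (month 1)
Q1: January-March (months 1-3)
Q2: April-June (months 4-6)
Q3: July-September (months 7-9)
Q4: October-December (months 10-12)
Month 1 falls in Q1

1


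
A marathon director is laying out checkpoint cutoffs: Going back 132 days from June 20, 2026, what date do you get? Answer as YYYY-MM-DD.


Start: 2026-06-20
Subtracting 132 days
Days already passed in June: 20
After going back through June: 112 more days to subtract
May 2026: 31 days, 81 remaining
April 2026: 30 days, 51 remaining
March 2026: 31 days, 20 remaining
February 2026 has 28 days, need 20
Result: 2026-02-08

2026-02-08


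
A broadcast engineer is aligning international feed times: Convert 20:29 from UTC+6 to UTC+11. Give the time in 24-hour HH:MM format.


Local time: 20:29 at UTC+6 (offset 6h)
Target zone: UTC+11 (offset 11h)
Difference: 11 - (6) = 5 hours
Calculation: 20 + (5) = 25
Wraparound: (25) mod 24 = 1
Result: 01:29

01:29


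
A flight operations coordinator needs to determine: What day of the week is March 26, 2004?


Date: 2004-03-26
January 1, 2004 is a Thursday
Day of year: 86
Offset from Jan 1: 85 days
85 mod 7 = 1
Result: Friday

Friday


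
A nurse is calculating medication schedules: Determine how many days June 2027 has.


Month: June
Year: 2027
June is a 30-day month
Total: 30 days

30


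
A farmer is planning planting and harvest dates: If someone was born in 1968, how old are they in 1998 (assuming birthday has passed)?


Birth year: 1968
Current year: 1998
Age = current year - birth year
Age = 1998 - 1968 = 30

30


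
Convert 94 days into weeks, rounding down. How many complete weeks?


Total days: 94
Days per week: 7
Division: 94 / 7 = 13 remainder 3
Complete weeks: 13
Remaining days: 3

13


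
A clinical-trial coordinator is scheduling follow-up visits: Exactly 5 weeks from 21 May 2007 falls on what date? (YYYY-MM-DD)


Start: 2007-05-21
Weeks to add: 5
Convert to days: 5 x 7 = 35 days
Add 35 days to 2007-05-21
Result: 2007-06-25

2007-06-25


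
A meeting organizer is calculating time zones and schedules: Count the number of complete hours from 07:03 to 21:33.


Start: 07:03
End: 21:33
Hour difference: 21 - 7 = 14 hours
Minute difference: 33 - 3 = 30 minutes
Total minutes: 870
Complete hours: 870 / 60 = 14 (remainder 30)

14


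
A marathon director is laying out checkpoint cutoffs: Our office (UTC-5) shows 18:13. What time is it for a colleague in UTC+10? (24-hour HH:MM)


Local time: 18:13 at UTC-5 (offset -5h)
Target zone: UTC+10 (offset 10h)
Difference: 10 - (-5) = 15 hours
Calculation: 18 + (15) = 33
Wraparound: (33) mod 24 = 9
Result: 09:13

09:13


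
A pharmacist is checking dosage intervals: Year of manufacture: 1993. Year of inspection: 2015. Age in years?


Birth year: 1993
Current year: 2015
Age = current year - birth year
Age = 2015 - 1993 = 22

22


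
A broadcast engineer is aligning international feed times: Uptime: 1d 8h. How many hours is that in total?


Days: 1
Extra hours: 8
Hours per day: 24
Days to hours: 1 x 24 = 24
Total: 24 + 8 = 32

32


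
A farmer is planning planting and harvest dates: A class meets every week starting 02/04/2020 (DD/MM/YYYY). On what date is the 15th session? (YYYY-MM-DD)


First occurrence: 2020-04-02 (occurrence 1)
Each occurrence is 7 days after the previous.
Occurrence 15 is 14 weeks after the first.
14 weeks = 98 days
2020-04-02 + 98 days = 2020-07-09

2020-07-09


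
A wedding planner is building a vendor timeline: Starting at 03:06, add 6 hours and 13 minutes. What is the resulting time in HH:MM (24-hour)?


Start time: 03:06
Adding: 6 hours 13 minutes
Minutes: 6 + 13 = 19
Hours: 3 + 6 + 0 = 9
Result: 09:19

09:19


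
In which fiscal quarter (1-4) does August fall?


Month: August (month 8)
Q1: January-March (months 1-3)
Q2: April-June (months 4-6)
Q3: July-September (months 7-9)
Q4: October-December (months 10-12)
Month 8 falls in Q3

3


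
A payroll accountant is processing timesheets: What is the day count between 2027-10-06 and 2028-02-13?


Start date: 2027-10-06
End date: 2028-02-13
Oct 2027: +26 days
Nov 2027: +30 days
Dec 2027: +31 days
Jan 2028: +31 days
Feb 2028: +12 days
Total: 130 days

130


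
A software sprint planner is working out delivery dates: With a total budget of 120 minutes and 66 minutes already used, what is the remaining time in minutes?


Total budget: 120 minutes
Time used: 66 minutes
Remaining: 120 - 66 = 54 minutes
Percent used: 55.0%
Percent remaining: 45.0%

54


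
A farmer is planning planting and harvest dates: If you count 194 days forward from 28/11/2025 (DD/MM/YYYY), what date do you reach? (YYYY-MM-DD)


Start: 2025-11-28
Adding 194 days
Days remaining in November: 2
After November: 192 days still to add
December 2025: 31 days, 161 remaining
January 2026: 31 days, 130 remaining
February 2026: 28 days, 102 remaining
March 2026: 31 days, 71 remaining
Result: 2026-06-10

2026-06-10


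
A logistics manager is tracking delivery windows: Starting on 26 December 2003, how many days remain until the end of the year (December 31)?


Start: December 26, 2003
End: December 31, 2003
Days left in December: 5
Total: 5 days

5


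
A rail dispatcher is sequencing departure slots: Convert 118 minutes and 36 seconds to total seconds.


Minutes: 118
Extra seconds: 36
Seconds per minute: 60
Minutes to seconds: 118 x 60 = 7080
Total: 7080 + 36 = 7116

7116


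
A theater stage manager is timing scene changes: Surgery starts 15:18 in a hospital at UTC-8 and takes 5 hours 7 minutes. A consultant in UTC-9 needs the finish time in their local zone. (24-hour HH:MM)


Start: 15:18 in UTC-8
Step 1 - add duration:
  minutes: 18 + 7 = 25
  hours: 15 + 5 + 0 = 20
  end in UTC-8: 20:25
Step 2 - convert UTC-8 -> UTC-9:
  offset difference: -9 - (-8) = -1 hours
  20 + (-1) = 19 -> mod 24 = 19
Result: 19:25 in UTC-9

19:25


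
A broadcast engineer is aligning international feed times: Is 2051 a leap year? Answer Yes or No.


Year: 2051
Divisible by 4? 2051 / 4 = 512.75 -> No
Not divisible by 4, so NOT a leap year

No


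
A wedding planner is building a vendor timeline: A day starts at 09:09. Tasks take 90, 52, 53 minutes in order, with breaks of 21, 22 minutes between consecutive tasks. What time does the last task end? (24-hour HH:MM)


Start: 09:09 = 549 min from midnight
  after task 1 (90 min): 10:39
  after break (21 min): 11:00
  after task 2 (52 min): 11:52
  after break (22 min): 12:14
  after task 3 (53 min): 13:07
Total elapsed: 238 minutes
End time: 13:07

13:07


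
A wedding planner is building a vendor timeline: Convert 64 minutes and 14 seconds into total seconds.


Minutes: 64
Seconds: 14
Convert minutes to seconds: 64 x 60 = 3840
Add remaining seconds: 3840 + 14 = 3854

3854


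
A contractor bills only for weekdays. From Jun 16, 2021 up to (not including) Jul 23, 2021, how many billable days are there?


Start: 2021-06-16 (Wednesday)
End (exclusive): 2021-07-23 (Friday)
Total calendar days: 37
Full weeks: 37 // 7 = 5 -> 25 weekdays
Remaining 2 days starting on Wednesday:
  Wed(w), Thu(w) -> 2 weekdays
Total business days: 25 + 2 = 27

27


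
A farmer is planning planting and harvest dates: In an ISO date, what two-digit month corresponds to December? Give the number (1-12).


Calendar month order:
11. November
12. December <--
December is month number 12

12


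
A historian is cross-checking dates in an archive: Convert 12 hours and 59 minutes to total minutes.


Hours: 12
Minutes: 59
Convert hours to minutes: 12 x 60 = 720
Add remaining minutes: 720 + 59 = 779

779


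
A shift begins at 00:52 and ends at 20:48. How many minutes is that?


Start time: 00:52 = 52 minutes from midnight
End time: 20:48 = 1248 minutes from midnight
Difference: 1248 - 52 = 1196 minutes
That is 19 hours and 56 minutes

1196


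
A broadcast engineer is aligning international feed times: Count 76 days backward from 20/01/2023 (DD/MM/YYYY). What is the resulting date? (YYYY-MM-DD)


Start: 2023-01-20
Subtracting 76 days
Days already passed in January: 20
After going back through January: 56 more days to subtract
December 2022: 31 days, 25 remaining
November 2022 has 30 days, need 25
Result: 2022-11-05

2022-11-05


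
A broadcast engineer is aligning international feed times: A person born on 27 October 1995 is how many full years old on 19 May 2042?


Birth: 1995-10-27
Reference: 2042-05-19
Year difference: 2042 - 1995 = 47
Has birthday (10-27) occurred by 05-19? No
Birthday not yet reached this year -> subtract 1
Age in full years: 46

46


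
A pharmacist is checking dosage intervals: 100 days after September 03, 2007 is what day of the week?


Start: 2007-09-03 (Monday)
Step 1 - find target date: add 100 days
  2007-09-03 + 100 days = 2007-12-12
Step 2 - day of week:
  100 mod 7 = 2
  Monday + 2 days -> Wednesday
Result: Wednesday (2007-12-12)

Wednesday


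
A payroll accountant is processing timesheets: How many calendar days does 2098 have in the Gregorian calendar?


Year: 2098
Check leap year rules:
Divisible by 4? No
2098 is not a leap year
Days: 365

365


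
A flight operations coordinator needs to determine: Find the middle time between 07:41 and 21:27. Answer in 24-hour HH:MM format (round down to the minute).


Start time: 07:41 = 461 minutes from midnight
End time: 21:27 = 1287 minutes from midnight
Sum: 461 + 1287 = 1748
Midpoint: 1748 / 2 = 874 minutes
Convert: 874 / 60 = 14 hours, 34 minutes
Result: 14:34

14:34


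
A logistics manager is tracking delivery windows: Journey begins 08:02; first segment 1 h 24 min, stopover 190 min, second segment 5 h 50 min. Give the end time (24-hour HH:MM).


Depart: 08:02
Leg 1: +84 min -> 09:26
Layover: +190 min -> 12:36
Leg 2: +350 min -> 18:26
Total travel: 624 minutes = 10h 24m
Arrival: 18:26

18:26


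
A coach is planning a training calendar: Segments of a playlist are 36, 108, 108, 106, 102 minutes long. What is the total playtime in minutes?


Durations: 36, 108, 108, 106, 102
Running sum: 36
+ 108 = 144
+ 108 = 252
+ 106 = 358
+ 102 = 460
Total duration: 460 minutes
That is 7 hours and 40 minutes

460


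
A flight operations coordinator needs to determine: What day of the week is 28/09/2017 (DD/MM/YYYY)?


Date: 2017-09-28
January 1, 2017 is a Sunday
Day of year: 271
Offset from Jan 1: 270 days
270 mod 7 = 4
Result: Thursday

Thursday


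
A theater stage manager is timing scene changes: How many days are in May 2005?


Month: May
Year: 2005
May is a 31-day month
Total: 31 days

31


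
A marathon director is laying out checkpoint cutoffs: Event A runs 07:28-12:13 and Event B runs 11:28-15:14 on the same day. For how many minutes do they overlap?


Interval A: [448, 733] minutes from midnight
Interval B: [688, 914] minutes from midnight
Overlap start = max(448, 688) = 688
Overlap end = min(733, 914) = 733
Overlap = 733 - 688 = 45 minutes

45


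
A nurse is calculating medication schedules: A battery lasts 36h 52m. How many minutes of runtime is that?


Hours: 36
Extra minutes: 52
Minutes per hour: 60
Hours to minutes: 36 x 60 = 2160
Total: 2160 + 52 = 2212

2212


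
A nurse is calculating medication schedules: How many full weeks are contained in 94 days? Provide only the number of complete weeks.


Total days: 94
Days per week: 7
Division: 94 / 7 = 13 remainder 3
Complete weeks: 13
Remaining days: 3

13


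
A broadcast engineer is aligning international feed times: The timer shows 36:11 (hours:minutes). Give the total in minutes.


Hours: 36
Minutes: 11
Convert hours to minutes: 36 x 60 = 2160
Add remaining minutes: 2160 + 11 = 2171

2171


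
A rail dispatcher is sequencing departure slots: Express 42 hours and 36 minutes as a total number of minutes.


Hours: 42
Extra minutes: 36
Minutes per hour: 60
Hours to minutes: 42 x 60 = 2520
Total: 2520 + 36 = 2556

2556


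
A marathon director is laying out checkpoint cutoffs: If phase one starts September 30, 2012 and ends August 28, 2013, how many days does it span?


Start date: 2012-09-30
End date: 2013-08-28
Sep 2012: +1 days
Oct 2012: +31 days
Nov 2012: +30 days
... (9 more months)
Total: 332 days

332


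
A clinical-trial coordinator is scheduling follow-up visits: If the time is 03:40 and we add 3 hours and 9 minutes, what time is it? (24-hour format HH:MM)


Start time: 03:40
Adding: 3 hours 9 minutes
Minutes: 40 + 9 = 49
Hours: 3 + 3 + 0 = 6
Result: 06:49

06:49


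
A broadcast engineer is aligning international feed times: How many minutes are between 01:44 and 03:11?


Start time: 01:44 = 104 minutes from midnight
End time: 03:11 = 191 minutes from midnight
Difference: 191 - 104 = 87 minutes
That is 1 hours and 27 minutes

87


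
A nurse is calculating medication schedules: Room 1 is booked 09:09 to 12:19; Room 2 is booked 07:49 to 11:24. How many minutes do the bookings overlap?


Interval A: [549, 739] minutes from midnight
Interval B: [469, 684] minutes from midnight
Overlap start = max(549, 469) = 549
Overlap end = min(739, 684) = 684
Overlap = 684 - 549 = 135 minutes

135


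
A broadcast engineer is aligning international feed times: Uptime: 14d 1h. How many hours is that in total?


Days: 14
Extra hours: 1
Hours per day: 24
Days to hours: 14 x 24 = 336
Total: 336 + 1 = 337

337


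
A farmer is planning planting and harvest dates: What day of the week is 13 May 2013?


Date: 2013-05-13
January 1, 2013 is a Tuesday
Day of year: 133
Offset from Jan 1: 132 days
132 mod 7 = 6
Result: Monday

Monday


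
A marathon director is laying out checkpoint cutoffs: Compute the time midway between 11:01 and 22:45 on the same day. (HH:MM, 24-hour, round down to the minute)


Start time: 11:01 = 661 minutes from midnight
End time: 22:45 = 1365 minutes from midnight
Sum: 661 + 1365 = 2026
Midpoint: 2026 / 2 = 1013 minutes
Convert: 1013 / 60 = 16 hours, 53 minutes
Result: 16:53

16:53


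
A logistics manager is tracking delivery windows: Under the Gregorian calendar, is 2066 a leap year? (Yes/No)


Year: 2066
Divisible by 4? 2066 / 4 = 516.5 -> No
Not divisible by 4, so NOT a leap year

No


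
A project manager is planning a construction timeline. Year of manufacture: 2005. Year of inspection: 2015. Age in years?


Birth year: 2005
Current year: 2015
Age = current year - birth year
Age = 2015 - 2005 = 10

10


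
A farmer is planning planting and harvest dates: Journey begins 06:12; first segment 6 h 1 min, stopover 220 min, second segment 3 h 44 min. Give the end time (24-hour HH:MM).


Depart: 06:12
Leg 1: +361 min -> 12:13
Layover: +220 min -> 15:53
Leg 2: +224 min -> 19:37
Total travel: 805 minutes = 13h 25m
Arrival: 19:37

19:37


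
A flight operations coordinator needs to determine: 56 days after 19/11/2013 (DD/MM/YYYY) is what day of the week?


Start: 2013-11-19 (Tuesday)
Step 1 - find target date: add 56 days
  2013-11-19 + 56 days = 2014-01-14
Step 2 - day of week:
  56 mod 7 = 0
  Tuesday + 0 days -> Tuesday
Result: Tuesday (2014-01-14)

Tuesday


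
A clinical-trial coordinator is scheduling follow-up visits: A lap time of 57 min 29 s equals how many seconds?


Minutes: 57
Seconds: 29
Convert minutes to seconds: 57 x 60 = 3420
Add remaining seconds: 3420 + 29 = 3449

3449


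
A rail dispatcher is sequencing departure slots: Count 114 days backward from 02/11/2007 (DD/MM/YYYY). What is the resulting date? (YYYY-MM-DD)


Start: 2007-11-02
Subtracting 114 days
Days already passed in November: 2
After going back through November: 112 more days to subtract
October 2007: 31 days, 81 remaining
September 2007: 30 days, 51 remaining
August 2007: 31 days, 20 remaining
July 2007 has 31 days, need 20
Result: 2007-07-11

2007-07-11


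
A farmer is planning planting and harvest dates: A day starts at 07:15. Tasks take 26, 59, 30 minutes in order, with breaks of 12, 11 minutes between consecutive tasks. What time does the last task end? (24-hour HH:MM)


Start: 07:15 = 435 min from midnight
  after task 1 (26 min): 07:41
  after break (12 min): 07:53
  after task 2 (59 min): 08:52
  after break (11 min): 09:03
  after task 3 (30 min): 09:33
Total elapsed: 138 minutes
End time: 09:33

09:33


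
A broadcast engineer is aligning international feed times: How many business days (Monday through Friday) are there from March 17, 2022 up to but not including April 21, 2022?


Start: 2022-03-17 (Thursday)
End (exclusive): 2022-04-21 (Thursday)
Total calendar days: 35
Full weeks: 35 // 7 = 5 -> 25 weekdays
Remaining 0 days starting on Thursday:
Total business days: 25 + 0 = 25

25


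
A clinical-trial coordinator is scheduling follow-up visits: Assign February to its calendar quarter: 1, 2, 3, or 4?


Month: February (month 2)
Q1: January-March (months 1-3)
Q2: April-June (months 4-6)
Q3: July-September (months 7-9)
Q4: October-December (months 10-12)
Month 2 falls in Q1

1


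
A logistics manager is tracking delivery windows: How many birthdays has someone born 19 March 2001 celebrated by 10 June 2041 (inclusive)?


Birth: 2001-03-19
Reference: 2041-06-10
Year difference: 2041 - 2001 = 40
Has birthday (03-19) occurred by 06-10? Yes
Age in full years: 40

40


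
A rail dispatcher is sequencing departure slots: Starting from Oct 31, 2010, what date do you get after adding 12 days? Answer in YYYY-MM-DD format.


Start: 2010-10-31
Adding 12 days
Days remaining in October: 0
After October: 12 days still to add
November 2010 has 30 days, need 12
Result: 2010-11-12

2010-11-12


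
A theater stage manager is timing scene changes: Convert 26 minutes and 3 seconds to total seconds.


Minutes: 26
Extra seconds: 3
Seconds per minute: 60
Minutes to seconds: 26 x 60 = 1560
Total: 1560 + 3 = 1563

1563


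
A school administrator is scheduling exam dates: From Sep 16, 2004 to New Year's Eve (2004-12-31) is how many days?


Start: September 16, 2004
End: December 31, 2004
Days left in September: 14
October: 31
November: 30
December: 31
Sum of remaining months: 92
Total: 14 + 92 = 106

106


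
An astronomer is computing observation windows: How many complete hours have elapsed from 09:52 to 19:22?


Start: 09:52
End: 19:22
Hour difference: 19 - 9 = 10 hours
Minute difference: 22 - 52 = -30 minutes
Total minutes: 570
Complete hours: 570 / 60 = 9 (remainder 30)

9


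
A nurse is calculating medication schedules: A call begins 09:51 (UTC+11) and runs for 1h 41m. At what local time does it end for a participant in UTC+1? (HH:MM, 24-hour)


Start: 09:51 in UTC+11
Step 1 - add duration:
  minutes: 51 + 41 = 92 (carry 1h)
  hours: 9 + 1 + 1 = 11
  end in UTC+11: 11:32
Step 2 - convert UTC+11 -> UTC+1:
  offset difference: 1 - (11) = -10 hours
  11 + (-10) = 1 -> mod 24 = 1
Result: 01:32 in UTC+1

01:32


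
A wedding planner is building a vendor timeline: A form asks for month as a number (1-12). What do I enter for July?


Calendar month order:
6. June
7. July <--
8. August
July is month number 7

7


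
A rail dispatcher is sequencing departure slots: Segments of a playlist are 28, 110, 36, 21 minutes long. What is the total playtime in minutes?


Durations: 28, 110, 36, 21
Running sum: 28
+ 110 = 138
+ 36 = 174
+ 21 = 195
Total duration: 195 minutes
That is 3 hours and 15 minutes

195


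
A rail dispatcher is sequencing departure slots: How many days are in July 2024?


Month: July
Year: 2024
July is a 31-day month
Total: 31 days

31


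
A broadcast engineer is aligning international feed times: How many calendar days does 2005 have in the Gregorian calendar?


Year: 2005
Check leap year rules:
Divisible by 4? No
2005 is not a leap year
Days: 365

365


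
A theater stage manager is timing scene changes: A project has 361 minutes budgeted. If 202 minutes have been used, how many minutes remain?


Total budget: 361 minutes
Time used: 202 minutes
Remaining: 361 - 202 = 159 minutes
Percent used: 56.0%
Percent remaining: 44.0%

159


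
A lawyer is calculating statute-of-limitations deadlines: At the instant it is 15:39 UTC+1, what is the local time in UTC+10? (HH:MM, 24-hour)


Local time: 15:39 at UTC+1 (offset 1h)
Target zone: UTC+10 (offset 10h)
Difference: 10 - (1) = 9 hours
Calculation: 15 + (9) = 24
Wraparound: (24) mod 24 = 0
Result: 00:39

00:39


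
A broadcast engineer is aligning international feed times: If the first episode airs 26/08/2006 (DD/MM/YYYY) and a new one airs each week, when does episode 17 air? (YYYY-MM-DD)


First occurrence: 2006-08-26 (occurrence 1)
Each occurrence is 7 days after the previous.
Occurrence 17 is 16 weeks after the first.
16 weeks = 112 days
2006-08-26 + 112 days = 2006-12-16

2006-12-16


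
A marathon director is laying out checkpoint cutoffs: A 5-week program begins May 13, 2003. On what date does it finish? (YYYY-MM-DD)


Start: 2003-05-13
Weeks to add: 5
Convert to days: 5 x 7 = 35 days
Add 35 days to 2003-05-13
Result: 2003-06-17

2003-06-17


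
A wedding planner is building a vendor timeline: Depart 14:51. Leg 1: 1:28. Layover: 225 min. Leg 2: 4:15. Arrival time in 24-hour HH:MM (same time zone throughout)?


Depart: 14:51
Leg 1: +88 min -> 16:19
Layover: +225 min -> 20:04
Leg 2: +255 min -> 00:19
Total travel: 568 minutes = 9h 28m
Arrival: 00:19

00:19


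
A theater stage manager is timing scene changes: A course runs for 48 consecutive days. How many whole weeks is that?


Total days: 48
Days per week: 7
Division: 48 / 7 = 6 remainder 6
Complete weeks: 6
Remaining days: 6

6


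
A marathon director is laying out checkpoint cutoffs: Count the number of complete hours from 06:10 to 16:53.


Start: 06:10
End: 16:53
Hour difference: 16 - 6 = 10 hours
Minute difference: 53 - 10 = 43 minutes
Total minutes: 643
Complete hours: 643 / 60 = 10 (remainder 43)

10


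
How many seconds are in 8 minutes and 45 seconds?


Minutes: 8
Seconds: 45
Convert minutes to seconds: 8 x 60 = 480
Add remaining seconds: 480 + 45 = 525

525


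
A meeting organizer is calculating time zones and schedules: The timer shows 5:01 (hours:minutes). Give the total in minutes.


Hours: 5
Minutes: 1
Convert hours to minutes: 5 x 60 = 300
Add remaining minutes: 300 + 1 = 301

301


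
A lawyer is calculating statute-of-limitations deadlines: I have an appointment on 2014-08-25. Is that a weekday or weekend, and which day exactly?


Date: 2014-08-25
January 1, 2014 is a Wednesday
Day of year: 237
Offset from Jan 1: 236 days
236 mod 7 = 5
Result: Monday

Monday


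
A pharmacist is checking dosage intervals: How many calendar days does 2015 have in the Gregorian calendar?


Year: 2015
Check leap year rules:
Divisible by 4? No
2015 is not a leap year
Days: 365

365


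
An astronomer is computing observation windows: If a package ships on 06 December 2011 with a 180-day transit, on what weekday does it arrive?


Start: 2011-12-06 (Tuesday)
Step 1 - find target date: add 180 days
  2011-12-06 + 180 days = 2012-06-03
Step 2 - day of week:
  180 mod 7 = 5
  Tuesday + 5 days -> Sunday
Result: Sunday (2012-06-03)

Sunday


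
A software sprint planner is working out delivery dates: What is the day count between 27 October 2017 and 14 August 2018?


Start date: 2017-10-27
End date: 2018-08-14
Oct 2017: +5 days
Nov 2017: +30 days
Dec 2017: +31 days
... (8 more months)
Total: 291 days

291


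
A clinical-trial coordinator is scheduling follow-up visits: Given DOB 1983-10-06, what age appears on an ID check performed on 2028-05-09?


Birth: 1983-10-06
Reference: 2028-05-09
Year difference: 2028 - 1983 = 45
Has birthday (10-06) occurred by 05-09? No
Birthday not yet reached this year -> subtract 1
Age in full years: 44

44


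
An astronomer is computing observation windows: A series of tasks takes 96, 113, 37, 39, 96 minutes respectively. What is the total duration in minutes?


Durations: 96, 113, 37, 39, 96
Running sum: 96
+ 113 = 209
+ 37 = 246
+ 39 = 285
+ 96 = 381
Total duration: 381 minutes
That is 6 hours and 21 minutes

381


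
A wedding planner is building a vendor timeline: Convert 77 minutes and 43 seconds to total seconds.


Minutes: 77
Extra seconds: 43
Seconds per minute: 60
Minutes to seconds: 77 x 60 = 4620
Total: 4620 + 43 = 4663

4663


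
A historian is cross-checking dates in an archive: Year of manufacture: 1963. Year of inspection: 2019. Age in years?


Birth year: 1963
Current year: 2019
Age = current year - birth year
Age = 2019 - 1963 = 56

56


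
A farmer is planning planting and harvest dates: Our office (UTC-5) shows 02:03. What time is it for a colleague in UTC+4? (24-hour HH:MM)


Local time: 02:03 at UTC-5 (offset -5h)
Target zone: UTC+4 (offset 4h)
Difference: 4 - (-5) = 9 hours
Calculation: 2 + (9) = 11
Result: 11:03

11:03


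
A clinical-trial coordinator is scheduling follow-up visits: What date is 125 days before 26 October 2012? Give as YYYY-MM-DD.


Start: 2012-10-26
Subtracting 125 days
Days already passed in October: 26
After going back through October: 99 more days to subtract
September 2012: 30 days, 69 remaining
August 2012: 31 days, 38 remaining
July 2012: 31 days, 7 remaining
June 2012 has 30 days, need 7
Result: 2012-06-23

2012-06-23


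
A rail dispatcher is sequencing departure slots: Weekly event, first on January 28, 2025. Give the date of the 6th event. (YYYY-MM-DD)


First occurrence: 2025-01-28 (occurrence 1)
Each occurrence is 7 days after the previous.
Occurrence 6 is 5 weeks after the first.
5 weeks = 35 days
2025-01-28 + 35 days = 2025-03-04

2025-03-04


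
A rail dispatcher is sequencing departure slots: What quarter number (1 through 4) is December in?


Month: December (month 12)
Q1: January-March (months 1-3)
Q2: April-June (months 4-6)
Q3: July-September (months 7-9)
Q4: October-December (months 10-12)
Month 12 falls in Q4

4


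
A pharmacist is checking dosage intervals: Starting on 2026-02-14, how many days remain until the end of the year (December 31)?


Start: February 14, 2026
End: December 31, 2026
Days left in February: 14
March: 31
April: 30
May: 31
June: 30
... plus remaining months
Sum of remaining months: 306
Total: 14 + 306 = 320

320


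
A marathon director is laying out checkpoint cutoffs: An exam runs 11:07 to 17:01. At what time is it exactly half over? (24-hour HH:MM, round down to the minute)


Start time: 11:07 = 667 minutes from midnight
End time: 17:01 = 1021 minutes from midnight
Sum: 667 + 1021 = 1688
Midpoint: 1688 / 2 = 844 minutes
Convert: 844 / 60 = 14 hours, 4 minutes
Result: 14:04

14:04


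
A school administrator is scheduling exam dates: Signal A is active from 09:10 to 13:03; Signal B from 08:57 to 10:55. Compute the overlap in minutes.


Interval A: [550, 783] minutes from midnight
Interval B: [537, 655] minutes from midnight
Overlap start = max(550, 537) = 550
Overlap end = min(783, 655) = 655
Overlap = 655 - 550 = 105 minutes

105


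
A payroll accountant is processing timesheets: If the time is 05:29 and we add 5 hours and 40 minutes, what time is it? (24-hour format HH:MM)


Start time: 05:29
Adding: 5 hours 40 minutes
Minutes: 29 + 40 = 69
Minute overflow: 69 >= 60, so carry 1 hour, minutes = 9
Hours: 5 + 5 + 1 = 11
Result: 11:09

11:09


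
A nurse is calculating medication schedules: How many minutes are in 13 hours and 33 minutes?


Hours: 13
Extra minutes: 33
Minutes per hour: 60
Hours to minutes: 13 x 60 = 780
Total: 780 + 33 = 813

813


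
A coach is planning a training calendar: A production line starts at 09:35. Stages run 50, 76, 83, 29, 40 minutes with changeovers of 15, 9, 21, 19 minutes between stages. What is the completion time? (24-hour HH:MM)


Start: 09:35 = 575 min from midnight
  after task 1 (50 min): 10:25
  after break (15 min): 10:40
  after task 2 (76 min): 11:56
  after break (9 min): 12:05
  after task 3 (83 min): 13:28
  after break (21 min): 13:49
  after task 4 (29 min): 14:18
  after break (19 min): 14:37
  after task 5 (40 min): 15:17
Total elapsed: 342 minutes
End time: 15:17

15:17


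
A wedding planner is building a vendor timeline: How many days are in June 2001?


Month: June
Year: 2001
June is a 30-day month
Total: 30 days

30


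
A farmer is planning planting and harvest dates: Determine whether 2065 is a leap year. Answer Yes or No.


Year: 2065
Divisible by 4? 2065 / 4 = 516.25 -> No
Not divisible by 4, so NOT a leap year

No


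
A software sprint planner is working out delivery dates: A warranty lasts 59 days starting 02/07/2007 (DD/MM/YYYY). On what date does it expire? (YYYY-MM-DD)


Start: 2007-07-02
Adding 59 days
Days remaining in July: 29
After July: 30 days still to add
August 2007 has 31 days, need 30
Result: 2007-08-30

2007-08-30


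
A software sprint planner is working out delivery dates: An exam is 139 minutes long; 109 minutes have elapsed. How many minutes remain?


Total budget: 139 minutes
Time used: 109 minutes
Remaining: 139 - 109 = 30 minutes
Percent used: 78.4%
Percent remaining: 21.6%

30


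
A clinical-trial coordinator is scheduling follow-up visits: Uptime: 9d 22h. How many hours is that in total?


Days: 9
Extra hours: 22
Hours per day: 24
Days to hours: 9 x 24 = 216
Total: 216 + 22 = 238

238


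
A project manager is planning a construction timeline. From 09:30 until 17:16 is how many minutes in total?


Start time: 09:30 = 570 minutes from midnight
End time: 17:16 = 1036 minutes from midnight
Difference: 1036 - 570 = 466 minutes
That is 7 hours and 46 minutes

466


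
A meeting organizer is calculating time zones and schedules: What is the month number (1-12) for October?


Calendar month order:
9. September
10. October <--
11. November
October is month number 10

10


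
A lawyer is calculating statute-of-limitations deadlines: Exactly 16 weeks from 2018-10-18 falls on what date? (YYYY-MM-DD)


Start: 2018-10-18
Weeks to add: 16
Convert to days: 16 x 7 = 112 days
Add 112 days to 2018-10-18
Result: 2019-02-07

2019-02-07


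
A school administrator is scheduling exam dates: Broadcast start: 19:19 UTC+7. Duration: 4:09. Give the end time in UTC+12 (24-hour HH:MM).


Start: 19:19 in UTC+7
Step 1 - add duration:
  minutes: 19 + 9 = 28
  hours: 19 + 4 + 0 = 23
  end in UTC+7: 23:28
Step 2 - convert UTC+7 -> UTC+12:
  offset difference: 12 - (7) = 5 hours
  23 + (5) = 28 -> mod 24 = 4
Result: 04:28 in UTC+12

04:28


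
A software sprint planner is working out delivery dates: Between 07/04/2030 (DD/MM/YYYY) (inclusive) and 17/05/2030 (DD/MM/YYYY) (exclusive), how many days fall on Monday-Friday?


Start: 2030-04-07 (Sunday)
End (exclusive): 2030-05-17 (Friday)
Total calendar days: 40
Full weeks: 40 // 7 = 5 -> 25 weekdays
Remaining 5 days starting on Sunday:
  Sun(-), Mon(w), Tue(w), Wed(w), Thu(w) -> 4 weekdays
Total business days: 25 + 4 = 29

29


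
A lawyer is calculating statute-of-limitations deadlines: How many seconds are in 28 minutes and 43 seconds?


Minutes: 28
Seconds: 43
Convert minutes to seconds: 28 x 60 = 1680
Add remaining seconds: 1680 + 43 = 1723

1723


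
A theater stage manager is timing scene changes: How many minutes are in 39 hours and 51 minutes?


Hours: 39
Extra minutes: 51
Minutes per hour: 60
Hours to minutes: 39 x 60 = 2340
Total: 2340 + 51 = 2391

2391


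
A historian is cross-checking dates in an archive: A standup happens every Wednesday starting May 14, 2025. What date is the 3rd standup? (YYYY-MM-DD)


First occurrence: 2025-05-14 (occurrence 1)
Each occurrence is 7 days after the previous.
Occurrence 3 is 2 weeks after the first.
2 weeks = 14 days
2025-05-14 + 14 days = 2025-05-28

2025-05-28


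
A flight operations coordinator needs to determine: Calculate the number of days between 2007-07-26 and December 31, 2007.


Start: July 26, 2007
End: December 31, 2007
Days left in July: 5
August: 31
September: 30
October: 31
November: 30
... plus remaining months
Sum of remaining months: 153
Total: 5 + 153 = 158

158


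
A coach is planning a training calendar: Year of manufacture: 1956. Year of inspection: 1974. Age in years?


Birth year: 1956
Current year: 1974
Age = current year - birth year
Age = 1974 - 1956 = 18

18


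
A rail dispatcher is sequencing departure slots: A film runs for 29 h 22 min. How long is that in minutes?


Hours: 29
Minutes: 22
Convert hours to minutes: 29 x 60 = 1740
Add remaining minutes: 1740 + 22 = 1762

1762


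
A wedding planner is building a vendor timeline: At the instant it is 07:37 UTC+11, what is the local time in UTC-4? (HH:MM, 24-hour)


Local time: 07:37 at UTC+11 (offset 11h)
Target zone: UTC-4 (offset -4h)
Difference: -4 - (11) = -15 hours
Calculation: 7 + (-15) = -8
Wraparound: (-8) mod 24 = 16
Result: 16:37

16:37


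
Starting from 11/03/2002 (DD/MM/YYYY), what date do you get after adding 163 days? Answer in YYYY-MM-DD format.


Start: 2002-03-11
Adding 163 days
Days remaining in March: 20
After March: 143 days still to add
April 2002: 30 days, 113 remaining
May 2002: 31 days, 82 remaining
June 2002: 30 days, 52 remaining
July 2002: 31 days, 21 remaining
Result: 2002-08-21

2002-08-21


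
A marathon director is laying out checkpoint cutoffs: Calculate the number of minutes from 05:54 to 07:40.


Start time: 05:54 = 354 minutes from midnight
End time: 07:40 = 460 minutes from midnight
Difference: 460 - 354 = 106 minutes
That is 1 hours and 46 minutes

106


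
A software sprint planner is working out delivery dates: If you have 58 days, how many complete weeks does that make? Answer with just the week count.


Total days: 58
Days per week: 7
Division: 58 / 7 = 8 remainder 2
Complete weeks: 8
Remaining days: 2

8


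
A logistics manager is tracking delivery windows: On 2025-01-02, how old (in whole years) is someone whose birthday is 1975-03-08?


Birth: 1975-03-08
Reference: 2025-01-02
Year difference: 2025 - 1975 = 50
Has birthday (03-08) occurred by 01-02? No
Birthday not yet reached this year -> subtract 1
Age in full years: 49

49


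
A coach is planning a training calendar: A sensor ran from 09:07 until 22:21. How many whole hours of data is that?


Start: 09:07
End: 22:21
Hour difference: 22 - 9 = 13 hours
Minute difference: 21 - 7 = 14 minutes
Total minutes: 794
Complete hours: 794 / 60 = 13 (remainder 14)

13


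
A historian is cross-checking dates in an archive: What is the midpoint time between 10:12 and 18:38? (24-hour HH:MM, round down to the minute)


Start time: 10:12 = 612 minutes from midnight
End time: 18:38 = 1118 minutes from midnight
Sum: 612 + 1118 = 1730
Midpoint: 1730 / 2 = 865 minutes
Convert: 865 / 60 = 14 hours, 25 minutes
Result: 14:25

14:25


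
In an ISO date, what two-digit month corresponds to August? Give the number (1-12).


Calendar month order:
7. July
8. August <--
9. September
August is month number 8

8


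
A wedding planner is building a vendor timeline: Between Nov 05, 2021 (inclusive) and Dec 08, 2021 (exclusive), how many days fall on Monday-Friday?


Start: 2021-11-05 (Friday)
End (exclusive): 2021-12-08 (Wednesday)
Total calendar days: 33
Full weeks: 33 // 7 = 4 -> 20 weekdays
Remaining 5 days starting on Friday:
  Fri(w), Sat(-), Sun(-), Mon(w), Tue(w) -> 3 weekdays
Total business days: 20 + 3 = 23

23


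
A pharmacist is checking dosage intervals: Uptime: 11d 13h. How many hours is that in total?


Days: 11
Extra hours: 13
Hours per day: 24
Days to hours: 11 x 24 = 264
Total: 264 + 13 = 277

277


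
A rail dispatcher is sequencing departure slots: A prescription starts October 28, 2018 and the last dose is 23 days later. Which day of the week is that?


Start: 2018-10-28 (Sunday)
Step 1 - find target date: add 23 days
  2018-10-28 + 23 days = 2018-11-20
Step 2 - day of week:
  23 mod 7 = 2
  Sunday + 2 days -> Tuesday
Result: Tuesday (2018-11-20)

Tuesday


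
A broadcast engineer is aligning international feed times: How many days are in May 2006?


Month: May
Year: 2006
May is a 31-day month
Total: 31 days

31


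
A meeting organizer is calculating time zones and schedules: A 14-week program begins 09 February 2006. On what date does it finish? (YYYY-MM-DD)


Start: 2006-02-09
Weeks to add: 14
Convert to days: 14 x 7 = 98 days
Add 98 days to 2006-02-09
Result: 2006-05-18

2006-05-18


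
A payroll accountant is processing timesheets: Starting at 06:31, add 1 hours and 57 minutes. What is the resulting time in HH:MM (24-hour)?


Start time: 06:31
Adding: 1 hours 57 minutes
Minutes: 31 + 57 = 88
Minute overflow: 88 >= 60, so carry 1 hour, minutes = 28
Hours: 6 + 1 + 1 = 8
Result: 08:28

08:28


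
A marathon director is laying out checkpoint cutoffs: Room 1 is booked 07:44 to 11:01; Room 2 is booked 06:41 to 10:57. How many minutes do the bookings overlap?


Interval A: [464, 661] minutes from midnight
Interval B: [401, 657] minutes from midnight
Overlap start = max(464, 401) = 464
Overlap end = min(661, 657) = 657
Overlap = 657 - 464 = 193 minutes

193
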